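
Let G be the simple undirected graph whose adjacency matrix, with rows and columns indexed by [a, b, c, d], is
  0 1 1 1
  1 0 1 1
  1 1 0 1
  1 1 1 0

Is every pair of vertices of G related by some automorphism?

All 4 vertices are pairwise adjacent: G = K_4. Any permutation of the 4 vertices preserves K_4, so Aut(K_4) = S_4 of order 4! = 24. This group acts transitively on the 4 vertices.

Yes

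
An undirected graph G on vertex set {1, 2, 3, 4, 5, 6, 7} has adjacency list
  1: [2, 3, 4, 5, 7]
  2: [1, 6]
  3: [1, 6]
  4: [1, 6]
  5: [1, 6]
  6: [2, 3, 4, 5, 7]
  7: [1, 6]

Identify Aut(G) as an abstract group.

The vertices split by degree into {1, 6} (degree 5) and {2, 3, 4, 5, 7} (degree 2); every edge runs between the two parts, so G is the complete bipartite graph K_{2,5}. Automorphisms preserve the bipartition setwise (since the parts differ in size) and act as S_5 × S_2 within it; |Aut| = 240.

S_5 × S_2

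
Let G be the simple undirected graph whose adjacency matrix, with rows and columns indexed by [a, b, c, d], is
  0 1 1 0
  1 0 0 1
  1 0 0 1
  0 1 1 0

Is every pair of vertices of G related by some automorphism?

G is 2-regular and bipartite on 2^2 = 4 vertices with girth 4; it is the hypercube graph Q_2. The symmetry group of the 2-cube is the hyperoctahedral group B_2 = Z_2 ≀ S_2, of order 2^2·2! = 8. This group acts transitively on the 4 vertices.

Yes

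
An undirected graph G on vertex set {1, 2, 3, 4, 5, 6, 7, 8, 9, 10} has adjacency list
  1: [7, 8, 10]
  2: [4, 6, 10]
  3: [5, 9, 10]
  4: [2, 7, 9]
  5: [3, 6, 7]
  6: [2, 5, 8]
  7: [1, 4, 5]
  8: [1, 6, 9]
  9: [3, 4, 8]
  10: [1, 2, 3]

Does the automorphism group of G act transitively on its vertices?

G is 3-regular on 10 vertices with no triangles and no 4-cycles (girth 5): this is the Petersen graph. Viewing the Petersen graph as the Kneser graph K(5,2) — vertices are 2-subsets of {1,…,5}, edges join disjoint pairs — its automorphisms are exactly the permutations of the 5-element set, so Aut ≅ S_5 of order 120. Under this action every vertex can be carried to every other, so G is vertex-transitive.

Yes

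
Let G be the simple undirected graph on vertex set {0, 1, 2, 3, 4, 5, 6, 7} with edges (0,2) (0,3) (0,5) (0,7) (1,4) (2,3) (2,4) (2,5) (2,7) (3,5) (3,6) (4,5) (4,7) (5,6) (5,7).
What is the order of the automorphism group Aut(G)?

The degree sequence is [4, 1, 5, 4, 4, 6, 2, 4]. Checking the degree-preserving permutations of the vertex set shows that none except the identity preserves every edge, so Aut(G) is trivial.

1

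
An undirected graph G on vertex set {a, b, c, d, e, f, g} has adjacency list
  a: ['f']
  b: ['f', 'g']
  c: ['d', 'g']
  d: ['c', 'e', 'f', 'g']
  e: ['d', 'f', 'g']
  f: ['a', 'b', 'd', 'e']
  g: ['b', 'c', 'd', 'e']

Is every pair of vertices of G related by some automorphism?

Vertex a is the only vertex of degree 1, so every automorphism fixes it; G is not vertex-transitive.

No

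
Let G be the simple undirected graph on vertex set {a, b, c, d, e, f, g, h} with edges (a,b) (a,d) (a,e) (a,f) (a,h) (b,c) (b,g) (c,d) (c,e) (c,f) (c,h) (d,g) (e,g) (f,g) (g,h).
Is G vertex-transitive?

Automorphisms preserve degree, but G has vertices of degree 3 and vertices of degree 5; no automorphism maps one to the other, so G is not vertex-transitive.

No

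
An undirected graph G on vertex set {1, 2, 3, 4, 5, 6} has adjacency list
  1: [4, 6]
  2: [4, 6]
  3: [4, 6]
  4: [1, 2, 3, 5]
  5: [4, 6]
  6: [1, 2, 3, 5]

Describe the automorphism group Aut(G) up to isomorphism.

S_4 × S_2

The vertices split by degree into {4, 6} (degree 4) and {1, 2, 3, 5} (degree 2); every edge runs between the two parts, so G is the complete bipartite graph K_{2,4}. The parts have unequal sizes, so no automorphism swaps them; each part is permuted independently, giving S_4 × S_2 of order 4!·2! = 48.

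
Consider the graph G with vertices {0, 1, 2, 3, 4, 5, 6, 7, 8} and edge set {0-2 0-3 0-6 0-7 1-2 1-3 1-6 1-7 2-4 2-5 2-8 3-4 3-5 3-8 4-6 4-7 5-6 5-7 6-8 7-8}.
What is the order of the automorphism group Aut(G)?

2880

The vertices split by degree into {2, 3, 6, 7} (degree 5) and {0, 1, 4, 5, 8} (degree 4); every edge runs between the two parts, so G is the complete bipartite graph K_{4,5}. Automorphisms preserve the bipartition setwise (since the parts differ in size) and act as S_5 × S_4 within it; |Aut| = 2880.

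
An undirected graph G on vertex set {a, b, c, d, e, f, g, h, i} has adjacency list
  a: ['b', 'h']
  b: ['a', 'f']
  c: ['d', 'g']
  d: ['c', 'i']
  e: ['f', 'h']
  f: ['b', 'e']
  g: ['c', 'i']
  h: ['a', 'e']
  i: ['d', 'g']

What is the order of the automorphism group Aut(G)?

G has two connected components, {a, b, e, f, h} and {c, d, g, i}; each is 2-regular, so G = C_5 ⊔ C_4. No automorphism exchanges components of different sizes, hence Aut(G) is the direct product D_4 × D_5, order 80.

80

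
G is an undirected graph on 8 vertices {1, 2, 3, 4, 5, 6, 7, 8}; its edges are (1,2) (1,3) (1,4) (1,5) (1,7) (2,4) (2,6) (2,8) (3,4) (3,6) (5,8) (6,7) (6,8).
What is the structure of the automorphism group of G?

the trivial group

The degree sequence is [5, 4, 3, 3, 2, 4, 2, 3]. Checking the degree-preserving permutations of the vertex set shows that none except the identity preserves every edge, so Aut(G) is trivial.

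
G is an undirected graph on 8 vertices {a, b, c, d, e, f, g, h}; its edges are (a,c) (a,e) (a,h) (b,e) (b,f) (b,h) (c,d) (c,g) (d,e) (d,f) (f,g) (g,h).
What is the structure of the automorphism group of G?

G is 3-regular and bipartite on 2^3 = 8 vertices with girth 4; it is the hypercube graph Q_3. Aut(Q_3) consists of the signed permutations of the 3 coordinate axes: 3! permutations times 2^3 sign flips, so |Aut| = 2^3·3! = 48.

Z_2^3 ⋊ S_3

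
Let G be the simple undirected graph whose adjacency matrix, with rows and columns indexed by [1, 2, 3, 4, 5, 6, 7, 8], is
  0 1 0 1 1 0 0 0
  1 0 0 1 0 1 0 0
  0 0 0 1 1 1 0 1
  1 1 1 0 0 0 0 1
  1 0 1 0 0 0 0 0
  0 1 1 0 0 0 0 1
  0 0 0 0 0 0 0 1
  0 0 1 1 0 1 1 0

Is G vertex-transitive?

No

Vertex 5 is the only vertex of degree 2, so every automorphism fixes it; G is not vertex-transitive.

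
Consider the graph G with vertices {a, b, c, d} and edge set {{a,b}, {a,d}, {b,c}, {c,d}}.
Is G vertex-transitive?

Yes

G is 2-regular and connected on 4 vertices, i.e. the cycle C_4. The automorphisms of the 4-cycle are exactly the symmetries of a regular 4-gon: the dihedral group D_4, |D_4| = 8. Under this action every vertex can be carried to every other, so G is vertex-transitive.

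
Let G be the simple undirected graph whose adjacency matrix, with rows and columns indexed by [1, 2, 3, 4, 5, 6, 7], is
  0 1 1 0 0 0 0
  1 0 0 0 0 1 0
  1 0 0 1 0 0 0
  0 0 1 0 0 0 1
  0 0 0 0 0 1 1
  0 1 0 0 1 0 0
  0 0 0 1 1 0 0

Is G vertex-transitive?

Yes

G is 2-regular and connected on 7 vertices, i.e. the cycle C_7. C_7 has 7 rotations and 7 reflections, so Aut(C_7) ≅ D_7 of order 14. Under this action every vertex can be carried to every other, so G is vertex-transitive.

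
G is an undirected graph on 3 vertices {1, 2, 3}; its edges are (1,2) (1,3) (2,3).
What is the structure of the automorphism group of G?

Every vertex has degree 2, so G is the complete graph K_3. Every bijection on the vertex set is an automorphism of K_3; hence Aut(K_3) ≅ S_3, order 6.

the symmetric group on 3 letters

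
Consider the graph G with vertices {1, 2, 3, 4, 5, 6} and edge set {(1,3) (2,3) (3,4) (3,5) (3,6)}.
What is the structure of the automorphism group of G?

Vertex 3 has degree 5 and every other vertex has degree 1, so G is the star K_{1,5} with centre 3. Any automorphism fixes the centre and permutes the 5 leaves freely, so Aut(G) ≅ S_5 of order 5! = 120.

the symmetric group on 5 letters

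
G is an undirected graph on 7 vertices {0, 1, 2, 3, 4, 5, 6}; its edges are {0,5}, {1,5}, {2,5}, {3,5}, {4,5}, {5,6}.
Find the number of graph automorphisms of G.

720

Vertex 5 has degree 6 and every other vertex has degree 1, so G is the star K_{1,6} with centre 5. Any automorphism fixes the centre and permutes the 6 leaves freely, so Aut(G) ≅ S_6 of order 6! = 720.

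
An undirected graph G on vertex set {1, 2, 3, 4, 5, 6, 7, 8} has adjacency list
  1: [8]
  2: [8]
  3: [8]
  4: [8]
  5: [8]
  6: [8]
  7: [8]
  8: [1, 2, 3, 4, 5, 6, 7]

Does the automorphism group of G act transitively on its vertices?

Vertex 8 is the only vertex of degree 7, so every automorphism fixes it; G is not vertex-transitive.

No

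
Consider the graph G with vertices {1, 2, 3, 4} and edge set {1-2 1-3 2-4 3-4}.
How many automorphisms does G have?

G is 2-regular and bipartite on 2^2 = 4 vertices with girth 4; it is the hypercube graph Q_2. Aut(Q_2) consists of the signed permutations of the 2 coordinate axes: 2! permutations times 2^2 sign flips, so |Aut| = 2^2·2! = 8.

8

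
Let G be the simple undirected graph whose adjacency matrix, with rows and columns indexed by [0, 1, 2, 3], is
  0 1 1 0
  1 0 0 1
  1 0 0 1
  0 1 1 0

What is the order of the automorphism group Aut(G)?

8

G is 2-regular and connected on 4 vertices, i.e. the cycle C_4. The automorphisms of the 4-cycle are exactly the symmetries of a regular 4-gon: the dihedral group D_4, |D_4| = 8.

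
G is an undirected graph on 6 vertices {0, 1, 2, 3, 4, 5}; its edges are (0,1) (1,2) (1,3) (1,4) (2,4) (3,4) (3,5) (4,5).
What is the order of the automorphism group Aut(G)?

Degrees alone do not determine every vertex (e.g. 1 and 4 both have degree 4), but their neighbour-degree multisets differ: N(1) has degrees [1, 2, 3, 4] while N(4) has degrees [2, 2, 3, 4]. Repeating this refinement separates all vertices, so the only automorphism is the identity.

1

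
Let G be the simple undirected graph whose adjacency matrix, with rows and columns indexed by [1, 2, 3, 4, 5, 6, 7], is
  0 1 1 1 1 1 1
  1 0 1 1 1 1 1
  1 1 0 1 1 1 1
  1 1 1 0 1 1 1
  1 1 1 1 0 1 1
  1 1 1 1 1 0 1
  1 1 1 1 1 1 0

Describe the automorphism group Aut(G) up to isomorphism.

S_7

All 7 vertices are pairwise adjacent: G = K_7. Every bijection on the vertex set is an automorphism of K_7; hence Aut(K_7) ≅ S_7, order 5040.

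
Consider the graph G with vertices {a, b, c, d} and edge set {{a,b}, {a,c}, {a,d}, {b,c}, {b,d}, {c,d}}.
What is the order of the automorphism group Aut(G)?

24

All 4 vertices are pairwise adjacent: G = K_4. Every bijection on the vertex set is an automorphism of K_4; hence Aut(K_4) ≅ S_4, order 24.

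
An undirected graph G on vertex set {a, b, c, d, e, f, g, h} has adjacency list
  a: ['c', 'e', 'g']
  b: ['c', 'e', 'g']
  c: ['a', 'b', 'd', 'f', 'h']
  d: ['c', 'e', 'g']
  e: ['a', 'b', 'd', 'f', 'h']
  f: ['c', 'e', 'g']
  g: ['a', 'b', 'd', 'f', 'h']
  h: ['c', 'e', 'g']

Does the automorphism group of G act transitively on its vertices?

No

Automorphisms preserve degree, but G has vertices of degree 3 and vertices of degree 5; no automorphism maps one to the other, so G is not vertex-transitive.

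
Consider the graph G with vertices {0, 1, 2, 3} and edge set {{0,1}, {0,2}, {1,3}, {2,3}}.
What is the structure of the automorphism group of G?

Every vertex has degree 2 and the graph is connected, so G is the 4-cycle C_4. C_4 has 4 rotations and 4 reflections, so Aut(C_4) ≅ D_4 of order 8.

the dihedral group of order 8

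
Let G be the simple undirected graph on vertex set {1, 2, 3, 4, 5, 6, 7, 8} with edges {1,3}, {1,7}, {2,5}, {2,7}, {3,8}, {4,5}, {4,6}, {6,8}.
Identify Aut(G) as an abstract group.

D_8

G is 2-regular and connected on 8 vertices, i.e. the cycle C_8. The automorphisms of the 8-cycle are exactly the symmetries of a regular 8-gon: the dihedral group D_8, |D_8| = 16.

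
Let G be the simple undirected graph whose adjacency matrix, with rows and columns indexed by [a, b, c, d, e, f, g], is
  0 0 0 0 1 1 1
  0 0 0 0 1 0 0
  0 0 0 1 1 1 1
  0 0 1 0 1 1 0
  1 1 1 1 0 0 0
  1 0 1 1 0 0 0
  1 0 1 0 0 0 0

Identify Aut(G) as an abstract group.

1

Degrees alone do not determine every vertex (e.g. a and d both have degree 3), but their neighbour-degree multisets differ: N(a) has degrees [2, 3, 4] while N(d) has degrees [3, 4, 4]. Repeating this refinement separates all vertices, so the only automorphism is the identity.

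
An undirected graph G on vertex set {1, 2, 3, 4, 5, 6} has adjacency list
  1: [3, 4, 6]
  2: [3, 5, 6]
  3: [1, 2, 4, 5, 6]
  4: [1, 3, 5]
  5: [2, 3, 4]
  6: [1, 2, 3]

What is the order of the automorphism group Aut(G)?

Vertex 3 is the unique vertex of degree 5; the remaining 5 vertices each have degree 3 and induce a cycle, so G is the wheel on 6 vertices with hub 3. With the hub fixed, the remaining symmetry is that of the rim cycle C_5, giving the dihedral group D_5.

10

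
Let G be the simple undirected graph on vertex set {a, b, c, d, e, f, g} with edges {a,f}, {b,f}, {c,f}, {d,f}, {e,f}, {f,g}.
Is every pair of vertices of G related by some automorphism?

Vertex f is the only vertex of degree 6, so every automorphism fixes it; G is not vertex-transitive.

No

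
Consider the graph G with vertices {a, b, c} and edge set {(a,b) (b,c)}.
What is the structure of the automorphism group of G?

The degree sequence is [1, 2, 1]; the two degree-1 vertices a and c are the ends of a path, so G = P_3. The only nontrivial automorphism of a path is the end-to-end reflection, so Aut(G) ≅ Z_2.

Z_2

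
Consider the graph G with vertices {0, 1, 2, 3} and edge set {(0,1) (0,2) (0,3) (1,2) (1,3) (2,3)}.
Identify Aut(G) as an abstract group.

the symmetric group on 4 letters

Every vertex has degree 3, so G is the complete graph K_4. Any permutation of the 4 vertices preserves K_4, so Aut(K_4) = S_4 of order 4! = 24.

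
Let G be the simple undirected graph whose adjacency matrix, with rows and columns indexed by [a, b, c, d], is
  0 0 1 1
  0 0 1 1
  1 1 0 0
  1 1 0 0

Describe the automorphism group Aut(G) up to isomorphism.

G is 2-regular and connected on 4 vertices, i.e. the cycle C_4. C_4 has 4 rotations and 4 reflections, so Aut(C_4) ≅ D_4 of order 8.

D_4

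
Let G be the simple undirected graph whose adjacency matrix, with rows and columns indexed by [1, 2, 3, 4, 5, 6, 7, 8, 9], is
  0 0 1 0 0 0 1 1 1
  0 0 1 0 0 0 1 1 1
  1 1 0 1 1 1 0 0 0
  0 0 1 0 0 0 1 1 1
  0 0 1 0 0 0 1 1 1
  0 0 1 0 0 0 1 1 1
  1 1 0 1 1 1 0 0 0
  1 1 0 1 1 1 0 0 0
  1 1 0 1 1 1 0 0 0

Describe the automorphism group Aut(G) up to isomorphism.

The vertices split by degree into {3, 7, 8, 9} (degree 5) and {1, 2, 4, 5, 6} (degree 4); every edge runs between the two parts, so G is the complete bipartite graph K_{4,5}. Automorphisms preserve the bipartition setwise (since the parts differ in size) and act as S_5 × S_4 within it; |Aut| = 2880.

S_5 × S_4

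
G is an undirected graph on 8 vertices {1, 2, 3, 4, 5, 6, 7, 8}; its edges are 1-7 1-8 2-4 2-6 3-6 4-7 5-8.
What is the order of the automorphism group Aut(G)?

The degree sequence is [2, 2, 1, 2, 1, 2, 2, 2]; the two degree-1 vertices 3 and 5 are the ends of a path, so G = P_8. The only nontrivial automorphism of a path is the end-to-end reflection, so Aut(G) ≅ Z_2.

2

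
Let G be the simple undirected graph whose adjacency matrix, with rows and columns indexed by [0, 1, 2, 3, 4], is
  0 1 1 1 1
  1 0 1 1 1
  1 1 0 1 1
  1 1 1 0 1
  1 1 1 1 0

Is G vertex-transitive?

Yes

Every vertex has degree 4, so G is the complete graph K_5. Every bijection on the vertex set is an automorphism of K_5; hence Aut(K_5) ≅ S_5, order 120. This group acts transitively on the 5 vertices.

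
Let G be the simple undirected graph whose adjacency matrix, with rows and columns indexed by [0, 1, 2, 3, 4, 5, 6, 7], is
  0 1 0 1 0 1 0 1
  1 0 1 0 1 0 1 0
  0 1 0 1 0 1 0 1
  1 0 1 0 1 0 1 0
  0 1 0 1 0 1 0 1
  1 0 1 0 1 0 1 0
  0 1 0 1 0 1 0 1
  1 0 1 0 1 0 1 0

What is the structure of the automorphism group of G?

(S_4 × S_4) ⋊ Z_2

G is 4-regular and bipartite with parts {0, 2, 4, 6} and {1, 3, 5, 7} (each part is independent and every cross-pair is an edge), so G = K_{4,4}. Aut(K_{4,4}) is the wreath product S_4 ≀ Z_2: permute within each part, then optionally swap the parts; |Aut| = 2·(4!)² = 1152.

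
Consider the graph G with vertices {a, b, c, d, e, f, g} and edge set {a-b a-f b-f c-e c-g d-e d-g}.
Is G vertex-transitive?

No

G has two connected components, {c, d, e, g} and {a, b, f}; each is 2-regular, so G = C_4 ⊔ C_3. The orbit of a under Aut(G) is {a, b, f}, which does not contain c, so G is not vertex-transitive.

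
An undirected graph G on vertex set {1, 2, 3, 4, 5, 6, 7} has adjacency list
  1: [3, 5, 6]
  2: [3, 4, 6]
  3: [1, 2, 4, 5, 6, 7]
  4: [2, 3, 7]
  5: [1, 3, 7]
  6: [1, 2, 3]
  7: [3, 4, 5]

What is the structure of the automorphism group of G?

Vertex 3 is the unique vertex of degree 6; the remaining 6 vertices each have degree 3 and induce a cycle, so G is the wheel on 7 vertices with hub 3. Every automorphism fixes the hub and acts on the rim 6-cycle, so Aut(G) ≅ Aut(C_6) = D_6 of order 12.

D_6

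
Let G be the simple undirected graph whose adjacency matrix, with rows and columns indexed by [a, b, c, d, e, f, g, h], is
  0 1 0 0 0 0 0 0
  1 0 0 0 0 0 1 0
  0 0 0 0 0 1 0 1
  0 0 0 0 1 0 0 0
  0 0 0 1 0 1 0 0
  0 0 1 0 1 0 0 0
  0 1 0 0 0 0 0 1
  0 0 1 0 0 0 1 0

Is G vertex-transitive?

Automorphisms preserve degree, but G has vertices of degree 1 and vertices of degree 2; no automorphism maps one to the other, so G is not vertex-transitive.

No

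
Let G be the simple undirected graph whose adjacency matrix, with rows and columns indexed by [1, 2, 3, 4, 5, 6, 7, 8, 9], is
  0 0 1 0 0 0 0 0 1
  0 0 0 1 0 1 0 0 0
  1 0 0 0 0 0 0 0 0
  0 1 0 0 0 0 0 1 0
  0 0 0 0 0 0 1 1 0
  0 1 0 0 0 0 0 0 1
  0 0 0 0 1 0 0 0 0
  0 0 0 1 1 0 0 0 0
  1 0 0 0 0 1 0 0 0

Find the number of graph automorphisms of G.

The degree sequence is [2, 2, 1, 2, 2, 2, 1, 2, 2]; the two degree-1 vertices 3 and 7 are the ends of a path, so G = P_9. The only nontrivial automorphism of a path is the end-to-end reflection, so Aut(G) ≅ Z_2.

2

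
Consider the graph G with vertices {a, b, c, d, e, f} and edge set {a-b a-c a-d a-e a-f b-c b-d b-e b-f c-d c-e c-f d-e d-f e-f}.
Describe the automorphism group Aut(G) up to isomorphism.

the symmetric group on 6 letters

All 6 vertices are pairwise adjacent: G = K_6. Any permutation of the 6 vertices preserves K_6, so Aut(K_6) = S_6 of order 6! = 720.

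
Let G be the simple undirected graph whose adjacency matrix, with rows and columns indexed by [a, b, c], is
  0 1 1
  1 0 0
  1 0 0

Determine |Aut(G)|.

The degree sequence is [2, 1, 1]; the two degree-1 vertices b and c are the ends of a path, so G = P_3. A path has exactly one nontrivial symmetry — reversal — giving Aut(G) of order 2.

2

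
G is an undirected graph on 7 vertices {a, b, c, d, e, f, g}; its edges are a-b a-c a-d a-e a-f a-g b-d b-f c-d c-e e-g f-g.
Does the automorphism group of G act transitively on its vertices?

No

Vertex a is the only vertex of degree 6, so every automorphism fixes it; G is not vertex-transitive.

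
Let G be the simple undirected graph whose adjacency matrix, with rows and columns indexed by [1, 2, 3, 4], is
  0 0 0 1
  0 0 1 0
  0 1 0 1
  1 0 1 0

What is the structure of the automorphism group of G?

The degree sequence is [1, 1, 2, 2]; the two degree-1 vertices 1 and 2 are the ends of a path, so G = P_4. A path has exactly one nontrivial symmetry — reversal — giving Aut(G) of order 2.

C_2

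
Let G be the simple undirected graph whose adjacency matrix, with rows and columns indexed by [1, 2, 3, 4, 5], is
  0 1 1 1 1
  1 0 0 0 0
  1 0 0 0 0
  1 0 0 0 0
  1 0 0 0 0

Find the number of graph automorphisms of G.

24

Vertex 1 has degree 4 and every other vertex has degree 1, so G is the star K_{1,4} with centre 1. Any automorphism fixes the centre and permutes the 4 leaves freely, so Aut(G) ≅ S_4 of order 4! = 24.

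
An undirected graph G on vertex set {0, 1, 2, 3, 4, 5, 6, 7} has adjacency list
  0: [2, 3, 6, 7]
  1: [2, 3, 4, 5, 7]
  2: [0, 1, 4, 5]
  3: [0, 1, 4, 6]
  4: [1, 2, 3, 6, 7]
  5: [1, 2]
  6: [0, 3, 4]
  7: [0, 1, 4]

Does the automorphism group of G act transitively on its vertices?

Vertex 5 is the only vertex of degree 2, so every automorphism fixes it; G is not vertex-transitive.

No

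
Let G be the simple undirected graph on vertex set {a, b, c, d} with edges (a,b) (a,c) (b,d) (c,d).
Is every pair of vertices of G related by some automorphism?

G is 2-regular and connected on 4 vertices, i.e. the cycle C_4. The automorphisms of the 4-cycle are exactly the symmetries of a regular 4-gon: the dihedral group D_4, |D_4| = 8. This group acts transitively on the 4 vertices.

Yes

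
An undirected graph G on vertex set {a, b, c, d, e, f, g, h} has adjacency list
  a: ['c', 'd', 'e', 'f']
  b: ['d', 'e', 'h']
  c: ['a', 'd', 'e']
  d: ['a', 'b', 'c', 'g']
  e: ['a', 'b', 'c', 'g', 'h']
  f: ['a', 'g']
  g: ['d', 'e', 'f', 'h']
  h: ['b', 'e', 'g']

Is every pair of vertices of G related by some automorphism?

No

Vertex e is the only vertex of degree 5, so every automorphism fixes it; G is not vertex-transitive.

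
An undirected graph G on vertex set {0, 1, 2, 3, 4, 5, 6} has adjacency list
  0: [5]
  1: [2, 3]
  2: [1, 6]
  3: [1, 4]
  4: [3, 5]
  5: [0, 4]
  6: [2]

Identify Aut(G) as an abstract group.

The degree sequence is [1, 2, 2, 2, 2, 2, 1]; the two degree-1 vertices 0 and 6 are the ends of a path, so G = P_7. The only nontrivial automorphism of a path is the end-to-end reflection, so Aut(G) ≅ Z_2.

the cyclic group of order 2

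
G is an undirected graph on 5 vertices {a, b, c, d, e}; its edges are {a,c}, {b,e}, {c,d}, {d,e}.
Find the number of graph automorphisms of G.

2

The degree sequence is [1, 1, 2, 2, 2]; the two degree-1 vertices a and b are the ends of a path, so G = P_5. A path has exactly one nontrivial symmetry — reversal — giving Aut(G) of order 2.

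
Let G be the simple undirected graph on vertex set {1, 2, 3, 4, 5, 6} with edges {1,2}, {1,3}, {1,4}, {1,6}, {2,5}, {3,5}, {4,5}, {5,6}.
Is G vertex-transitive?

No

Automorphisms preserve degree, but G has vertices of degree 2 and vertices of degree 4; no automorphism maps one to the other, so G is not vertex-transitive.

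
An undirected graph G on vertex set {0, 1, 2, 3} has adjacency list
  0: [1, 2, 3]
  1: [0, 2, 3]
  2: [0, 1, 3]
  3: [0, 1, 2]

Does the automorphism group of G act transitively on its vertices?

Yes

All 4 vertices are pairwise adjacent: G = K_4. Every bijection on the vertex set is an automorphism of K_4; hence Aut(K_4) ≅ S_4, order 24. This group acts transitively on the 4 vertices.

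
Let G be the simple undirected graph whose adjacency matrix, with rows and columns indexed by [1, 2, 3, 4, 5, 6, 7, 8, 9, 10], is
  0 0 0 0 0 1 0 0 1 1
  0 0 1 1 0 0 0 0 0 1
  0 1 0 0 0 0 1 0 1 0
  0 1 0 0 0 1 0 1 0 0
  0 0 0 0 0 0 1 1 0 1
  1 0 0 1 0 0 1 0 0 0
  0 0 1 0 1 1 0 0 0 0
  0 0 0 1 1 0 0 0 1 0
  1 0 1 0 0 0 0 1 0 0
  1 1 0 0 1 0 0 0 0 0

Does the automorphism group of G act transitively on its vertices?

G is 3-regular on 10 vertices with no triangles and no 4-cycles (girth 5): this is the Petersen graph. It is a classical fact that the Petersen graph has automorphism group S_5 (order 120), arising from its description as the Kneser graph K(5,2). Under this action every vertex can be carried to every other, so G is vertex-transitive.

Yes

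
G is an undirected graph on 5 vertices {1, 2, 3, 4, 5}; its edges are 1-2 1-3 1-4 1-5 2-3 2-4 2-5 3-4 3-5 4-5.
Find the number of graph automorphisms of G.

120

Every vertex has degree 4, so G is the complete graph K_5. Any permutation of the 5 vertices preserves K_5, so Aut(K_5) = S_5 of order 5! = 120.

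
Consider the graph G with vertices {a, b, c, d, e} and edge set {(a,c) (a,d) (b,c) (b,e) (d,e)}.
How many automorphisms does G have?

10

G is 2-regular and connected on 5 vertices, i.e. the cycle C_5. The automorphisms of the 5-cycle are exactly the symmetries of a regular 5-gon: the dihedral group D_5, |D_5| = 10.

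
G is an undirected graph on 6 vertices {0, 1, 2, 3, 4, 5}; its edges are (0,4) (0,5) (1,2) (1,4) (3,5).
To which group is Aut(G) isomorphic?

the cyclic group of order 2

The degree sequence is [2, 2, 1, 1, 2, 2]; the two degree-1 vertices 2 and 3 are the ends of a path, so G = P_6. A path has exactly one nontrivial symmetry — reversal — giving Aut(G) of order 2.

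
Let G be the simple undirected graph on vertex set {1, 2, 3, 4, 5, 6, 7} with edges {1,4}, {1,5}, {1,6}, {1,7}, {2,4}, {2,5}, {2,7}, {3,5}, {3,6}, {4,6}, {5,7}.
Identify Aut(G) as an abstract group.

the trivial group

The degree sequence is [4, 3, 2, 3, 4, 3, 3]. Checking the degree-preserving permutations of the vertex set shows that none except the identity preserves every edge, so Aut(G) is trivial.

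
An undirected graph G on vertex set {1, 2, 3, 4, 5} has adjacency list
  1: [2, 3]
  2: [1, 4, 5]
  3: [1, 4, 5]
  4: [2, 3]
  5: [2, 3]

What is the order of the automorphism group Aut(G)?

The vertices split by degree into {2, 3} (degree 3) and {1, 4, 5} (degree 2); every edge runs between the two parts, so G is the complete bipartite graph K_{2,3}. The parts have unequal sizes, so no automorphism swaps them; each part is permuted independently, giving S_2 × S_3 of order 2!·3! = 12.

12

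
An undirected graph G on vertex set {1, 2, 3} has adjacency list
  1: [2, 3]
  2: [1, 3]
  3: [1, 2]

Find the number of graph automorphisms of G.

All 3 vertices are pairwise adjacent: G = K_3. Any permutation of the 3 vertices preserves K_3, so Aut(K_3) = S_3 of order 3! = 6.

6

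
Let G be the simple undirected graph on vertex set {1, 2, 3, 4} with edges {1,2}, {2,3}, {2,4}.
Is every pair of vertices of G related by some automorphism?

No

Vertex 2 is the only vertex of degree 3, so every automorphism fixes it; G is not vertex-transitive.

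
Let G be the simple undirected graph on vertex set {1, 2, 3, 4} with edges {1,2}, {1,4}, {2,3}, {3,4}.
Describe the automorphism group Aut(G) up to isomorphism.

G is 2-regular and bipartite on 2^2 = 4 vertices with girth 4; it is the hypercube graph Q_2. The symmetry group of the 2-cube is the hyperoctahedral group B_2 = Z_2 ≀ S_2, of order 2^2·2! = 8.

the hyperoctahedral group B_2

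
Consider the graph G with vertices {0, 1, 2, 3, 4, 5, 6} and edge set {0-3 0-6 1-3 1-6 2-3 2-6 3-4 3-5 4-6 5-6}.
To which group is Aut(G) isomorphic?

The vertices split by degree into {3, 6} (degree 5) and {0, 1, 2, 4, 5} (degree 2); every edge runs between the two parts, so G is the complete bipartite graph K_{2,5}. Automorphisms preserve the bipartition setwise (since the parts differ in size) and act as S_2 × S_5 within it; |Aut| = 240.

S_2 × S_5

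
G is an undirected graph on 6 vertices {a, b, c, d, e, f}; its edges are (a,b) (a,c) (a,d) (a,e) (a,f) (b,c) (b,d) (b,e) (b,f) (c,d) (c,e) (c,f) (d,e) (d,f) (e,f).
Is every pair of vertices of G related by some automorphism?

All 6 vertices are pairwise adjacent: G = K_6. Any permutation of the 6 vertices preserves K_6, so Aut(K_6) = S_6 of order 6! = 720. This group acts transitively on the 6 vertices.

Yes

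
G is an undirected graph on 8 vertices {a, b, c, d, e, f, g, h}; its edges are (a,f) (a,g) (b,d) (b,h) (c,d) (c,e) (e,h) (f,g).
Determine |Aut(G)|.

60

G has two connected components, {b, c, d, e, h} and {a, f, g}; each is 2-regular, so G = C_5 ⊔ C_3. No automorphism exchanges components of different sizes, hence Aut(G) is the direct product D_5 × D_3, order 60.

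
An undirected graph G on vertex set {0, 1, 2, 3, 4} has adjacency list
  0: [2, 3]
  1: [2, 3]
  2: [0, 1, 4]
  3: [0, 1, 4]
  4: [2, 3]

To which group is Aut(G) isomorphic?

S_3 × S_2

The vertices split by degree into {2, 3} (degree 3) and {0, 1, 4} (degree 2); every edge runs between the two parts, so G is the complete bipartite graph K_{2,3}. Automorphisms preserve the bipartition setwise (since the parts differ in size) and act as S_3 × S_2 within it; |Aut| = 12.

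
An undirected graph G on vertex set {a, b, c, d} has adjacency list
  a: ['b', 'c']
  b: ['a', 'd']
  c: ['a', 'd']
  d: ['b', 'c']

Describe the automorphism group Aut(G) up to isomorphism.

D_4

G is 2-regular and bipartite on 2^2 = 4 vertices with girth 4; it is the hypercube graph Q_2. The symmetry group of the 2-cube is the hyperoctahedral group B_2 = Z_2 ≀ S_2, of order 2^2·2! = 8.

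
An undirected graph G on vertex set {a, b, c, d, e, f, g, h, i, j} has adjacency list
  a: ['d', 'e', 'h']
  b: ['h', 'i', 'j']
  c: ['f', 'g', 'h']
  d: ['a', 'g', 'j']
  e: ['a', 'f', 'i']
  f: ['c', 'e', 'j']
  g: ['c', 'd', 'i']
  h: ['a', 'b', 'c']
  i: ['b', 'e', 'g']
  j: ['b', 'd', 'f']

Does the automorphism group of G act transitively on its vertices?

Yes

G is 3-regular on 10 vertices with no triangles and no 4-cycles (girth 5): this is the Petersen graph. It is a classical fact that the Petersen graph has automorphism group S_5 (order 120), arising from its description as the Kneser graph K(5,2). Under this action every vertex can be carried to every other, so G is vertex-transitive.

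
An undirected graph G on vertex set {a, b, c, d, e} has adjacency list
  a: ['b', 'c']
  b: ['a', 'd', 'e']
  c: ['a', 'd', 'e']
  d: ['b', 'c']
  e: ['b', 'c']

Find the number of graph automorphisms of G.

12

The vertices split by degree into {b, c} (degree 3) and {a, d, e} (degree 2); every edge runs between the two parts, so G is the complete bipartite graph K_{2,3}. Automorphisms preserve the bipartition setwise (since the parts differ in size) and act as S_3 × S_2 within it; |Aut| = 12.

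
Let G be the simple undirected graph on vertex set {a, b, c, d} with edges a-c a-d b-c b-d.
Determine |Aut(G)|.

8

G is 2-regular and connected on 4 vertices, i.e. the cycle C_4. The automorphisms of the 4-cycle are exactly the symmetries of a regular 4-gon: the dihedral group D_4, |D_4| = 8.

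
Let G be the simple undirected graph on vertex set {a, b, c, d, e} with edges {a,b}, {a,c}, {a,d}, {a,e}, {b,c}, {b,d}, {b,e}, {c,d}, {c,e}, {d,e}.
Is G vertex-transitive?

All 5 vertices are pairwise adjacent: G = K_5. Every bijection on the vertex set is an automorphism of K_5; hence Aut(K_5) ≅ S_5, order 120. This group acts transitively on the 5 vertices.

Yes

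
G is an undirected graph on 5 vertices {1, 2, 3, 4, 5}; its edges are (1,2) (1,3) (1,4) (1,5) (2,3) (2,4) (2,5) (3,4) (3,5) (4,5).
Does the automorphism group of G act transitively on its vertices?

All 5 vertices are pairwise adjacent: G = K_5. Every bijection on the vertex set is an automorphism of K_5; hence Aut(K_5) ≅ S_5, order 120. This group acts transitively on the 5 vertices.

Yes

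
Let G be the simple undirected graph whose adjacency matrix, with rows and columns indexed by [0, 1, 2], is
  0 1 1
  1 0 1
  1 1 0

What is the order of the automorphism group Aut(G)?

All 3 vertices are pairwise adjacent: G = K_3. Every bijection on the vertex set is an automorphism of K_3; hence Aut(K_3) ≅ S_3, order 6.

6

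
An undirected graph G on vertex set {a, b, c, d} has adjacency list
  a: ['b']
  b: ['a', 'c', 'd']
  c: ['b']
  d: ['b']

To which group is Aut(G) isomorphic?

the symmetric group on 3 letters

Vertex b has degree 3 and every other vertex has degree 1, so G is the star K_{1,3} with centre b. Any automorphism fixes the centre and permutes the 3 leaves freely, so Aut(G) ≅ S_3 of order 3! = 6.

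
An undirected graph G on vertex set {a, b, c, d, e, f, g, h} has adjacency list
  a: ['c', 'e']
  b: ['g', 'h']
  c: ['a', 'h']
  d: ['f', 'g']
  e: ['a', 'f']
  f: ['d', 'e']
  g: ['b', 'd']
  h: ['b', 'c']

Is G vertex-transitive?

G is 2-regular and connected on 8 vertices, i.e. the cycle C_8. The automorphisms of the 8-cycle are exactly the symmetries of a regular 8-gon: the dihedral group D_8, |D_8| = 16. Under this action every vertex can be carried to every other, so G is vertex-transitive.

Yes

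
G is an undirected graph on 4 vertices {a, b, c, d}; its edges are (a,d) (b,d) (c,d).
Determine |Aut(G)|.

Vertex d has degree 3 and every other vertex has degree 1, so G is the star K_{1,3} with centre d. Any automorphism fixes the centre and permutes the 3 leaves freely, so Aut(G) ≅ S_3 of order 3! = 6.

6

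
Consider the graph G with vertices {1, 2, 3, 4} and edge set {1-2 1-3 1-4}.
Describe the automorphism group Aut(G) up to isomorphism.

S_3

Vertex 1 has degree 3 and every other vertex has degree 1, so G is the star K_{1,3} with centre 1. The 3 leaves are pairwise interchangeable while the centre is fixed, giving Aut(G) = S_3.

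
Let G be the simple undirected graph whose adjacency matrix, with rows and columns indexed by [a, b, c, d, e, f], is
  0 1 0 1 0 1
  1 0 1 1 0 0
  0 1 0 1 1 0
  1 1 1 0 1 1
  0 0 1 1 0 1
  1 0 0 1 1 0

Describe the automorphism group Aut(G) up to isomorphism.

the dihedral group of order 10

Vertex d is the unique vertex of degree 5; the remaining 5 vertices each have degree 3 and induce a cycle, so G is the wheel on 6 vertices with hub d. Every automorphism fixes the hub and acts on the rim 5-cycle, so Aut(G) ≅ Aut(C_5) = D_5 of order 10.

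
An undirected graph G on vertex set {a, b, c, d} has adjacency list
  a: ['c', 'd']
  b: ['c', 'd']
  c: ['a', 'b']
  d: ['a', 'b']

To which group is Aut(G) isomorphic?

G is 2-regular and bipartite with parts {a, b} and {c, d} (each part is independent and every cross-pair is an edge), so G = K_{2,2}. Aut(K_{2,2}) is the wreath product S_2 ≀ Z_2: permute within each part, then optionally swap the parts; |Aut| = 2·(2!)² = 8.

S_2 ≀ Z_2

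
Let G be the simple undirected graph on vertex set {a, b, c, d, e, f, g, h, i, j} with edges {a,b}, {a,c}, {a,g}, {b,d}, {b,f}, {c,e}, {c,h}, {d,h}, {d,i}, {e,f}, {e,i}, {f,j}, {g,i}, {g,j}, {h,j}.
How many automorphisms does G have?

120

G is 3-regular on 10 vertices with no triangles and no 4-cycles (girth 5): this is the Petersen graph. It is a classical fact that the Petersen graph has automorphism group S_5 (order 120), arising from its description as the Kneser graph K(5,2).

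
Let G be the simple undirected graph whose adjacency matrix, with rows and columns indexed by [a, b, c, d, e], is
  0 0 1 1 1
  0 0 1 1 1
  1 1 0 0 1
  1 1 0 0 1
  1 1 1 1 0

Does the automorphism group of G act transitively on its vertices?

No

Vertex e is the only vertex of degree 4, so every automorphism fixes it; G is not vertex-transitive.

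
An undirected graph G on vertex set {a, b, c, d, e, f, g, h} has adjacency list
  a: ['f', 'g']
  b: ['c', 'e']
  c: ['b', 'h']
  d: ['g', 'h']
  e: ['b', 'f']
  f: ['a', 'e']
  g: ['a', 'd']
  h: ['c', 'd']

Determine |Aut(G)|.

G is 2-regular and connected on 8 vertices, i.e. the cycle C_8. C_8 has 8 rotations and 8 reflections, so Aut(C_8) ≅ D_8 of order 16.

16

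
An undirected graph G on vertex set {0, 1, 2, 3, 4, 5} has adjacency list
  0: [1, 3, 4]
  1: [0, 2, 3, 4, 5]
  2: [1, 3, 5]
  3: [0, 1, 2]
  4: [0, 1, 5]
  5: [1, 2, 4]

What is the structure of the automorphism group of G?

Vertex 1 is the unique vertex of degree 5; the remaining 5 vertices each have degree 3 and induce a cycle, so G is the wheel on 6 vertices with hub 1. With the hub fixed, the remaining symmetry is that of the rim cycle C_5, giving the dihedral group D_5.

D_5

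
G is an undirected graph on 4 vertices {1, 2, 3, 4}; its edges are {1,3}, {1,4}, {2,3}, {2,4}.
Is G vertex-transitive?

G is 2-regular and bipartite with parts {3, 4} and {1, 2} (each part is independent and every cross-pair is an edge), so G = K_{2,2}. Aut(K_{2,2}) is the wreath product S_2 ≀ Z_2: permute within each part, then optionally swap the parts; |Aut| = 2·(2!)² = 8. Under this action every vertex can be carried to every other, so G is vertex-transitive.

Yes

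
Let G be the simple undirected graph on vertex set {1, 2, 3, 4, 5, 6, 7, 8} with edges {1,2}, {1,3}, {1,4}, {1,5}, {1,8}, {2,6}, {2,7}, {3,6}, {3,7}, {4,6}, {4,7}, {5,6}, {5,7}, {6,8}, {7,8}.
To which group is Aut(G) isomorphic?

S_3 × S_5

The vertices split by degree into {1, 6, 7} (degree 5) and {2, 3, 4, 5, 8} (degree 3); every edge runs between the two parts, so G is the complete bipartite graph K_{3,5}. The parts have unequal sizes, so no automorphism swaps them; each part is permuted independently, giving S_3 × S_5 of order 3!·5! = 720.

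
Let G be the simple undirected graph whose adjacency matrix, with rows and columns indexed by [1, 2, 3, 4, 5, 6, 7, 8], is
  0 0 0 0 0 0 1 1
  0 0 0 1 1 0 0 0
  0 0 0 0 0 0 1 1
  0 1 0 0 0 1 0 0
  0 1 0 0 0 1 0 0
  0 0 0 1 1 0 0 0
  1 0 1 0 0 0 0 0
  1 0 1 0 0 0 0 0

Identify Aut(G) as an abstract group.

(D_4 × D_4) ⋊ Z_2

G has two connected components, {1, 3, 7, 8} and {2, 4, 5, 6}; each is 2-regular, so G = C_4 ⊔ C_4. Aut of a disjoint union of two copies of C_4 is the wreath product D_4 ≀ Z_2, of order 2·8² = 128.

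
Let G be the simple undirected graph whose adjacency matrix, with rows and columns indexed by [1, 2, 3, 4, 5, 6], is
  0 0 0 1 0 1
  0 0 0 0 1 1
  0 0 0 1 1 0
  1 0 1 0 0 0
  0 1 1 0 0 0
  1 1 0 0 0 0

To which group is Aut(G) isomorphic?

the dihedral group of order 12

Every vertex has degree 2 and the graph is connected, so G is the 6-cycle C_6. C_6 has 6 rotations and 6 reflections, so Aut(C_6) ≅ D_6 of order 12.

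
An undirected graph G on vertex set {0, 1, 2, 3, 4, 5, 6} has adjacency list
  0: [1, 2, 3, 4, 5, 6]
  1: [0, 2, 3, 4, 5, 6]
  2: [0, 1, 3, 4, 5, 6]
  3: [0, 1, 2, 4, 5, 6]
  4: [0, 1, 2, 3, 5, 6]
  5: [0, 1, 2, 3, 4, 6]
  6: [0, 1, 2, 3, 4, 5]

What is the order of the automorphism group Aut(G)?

Every vertex has degree 6, so G is the complete graph K_7. Any permutation of the 7 vertices preserves K_7, so Aut(K_7) = S_7 of order 7! = 5040.

5040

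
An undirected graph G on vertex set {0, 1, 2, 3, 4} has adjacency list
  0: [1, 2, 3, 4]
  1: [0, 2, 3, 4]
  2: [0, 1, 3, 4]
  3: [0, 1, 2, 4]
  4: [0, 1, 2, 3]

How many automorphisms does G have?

Every vertex has degree 4, so G is the complete graph K_5. Every bijection on the vertex set is an automorphism of K_5; hence Aut(K_5) ≅ S_5, order 120.

120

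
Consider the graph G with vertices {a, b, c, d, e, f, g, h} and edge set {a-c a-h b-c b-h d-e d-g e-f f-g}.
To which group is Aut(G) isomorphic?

D_4 ≀ Z_2

G has two connected components, {a, b, c, h} and {d, e, f, g}; each is 2-regular, so G = C_4 ⊔ C_4. With two isomorphic components, Aut(G) = Aut(C_4) ≀ S_2 = (D_4 × D_4) ⋊ Z_2: permute each cycle by D_4, then optionally swap the two cycles. Order 2·(2·4)² = 128.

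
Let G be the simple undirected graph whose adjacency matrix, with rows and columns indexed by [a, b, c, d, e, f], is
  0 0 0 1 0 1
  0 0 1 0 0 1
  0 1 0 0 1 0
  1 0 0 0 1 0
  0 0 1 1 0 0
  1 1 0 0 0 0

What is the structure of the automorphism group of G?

Every vertex has degree 2 and the graph is connected, so G is the 6-cycle C_6. C_6 has 6 rotations and 6 reflections, so Aut(C_6) ≅ D_6 of order 12.

D_6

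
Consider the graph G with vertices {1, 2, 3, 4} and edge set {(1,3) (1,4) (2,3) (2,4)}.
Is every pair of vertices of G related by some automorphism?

Yes

G is 2-regular and bipartite on 2^2 = 4 vertices with girth 4; it is the hypercube graph Q_2. Aut(Q_2) consists of the signed permutations of the 2 coordinate axes: 2! permutations times 2^2 sign flips, so |Aut| = 2^2·2! = 8. This group acts transitively on the 4 vertices.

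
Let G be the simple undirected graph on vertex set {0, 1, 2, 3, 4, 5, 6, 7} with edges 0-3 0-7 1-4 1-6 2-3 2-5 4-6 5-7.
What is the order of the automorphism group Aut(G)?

60

G has two connected components, {0, 2, 3, 5, 7} and {1, 4, 6}; each is 2-regular, so G = C_5 ⊔ C_3. The components are non-isomorphic (different sizes), so Aut(G) = Aut(C_3) × Aut(C_5) = D_3 × D_5 of order 6·10 = 60.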